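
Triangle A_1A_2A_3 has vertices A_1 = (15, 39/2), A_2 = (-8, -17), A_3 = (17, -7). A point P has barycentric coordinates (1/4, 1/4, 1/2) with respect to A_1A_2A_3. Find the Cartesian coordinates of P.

P = (1/4)·A_1 + (1/4)·A_2 + (1/2)·A_3.
x-coordinate: (1/4)·15 + (1/4)·(-8) + (1/2)·17 = 41/4.
y-coordinate: (1/4)·(39/2) + (1/4)·(-17) + (1/2)·(-7) = -23/8.

(41/4, -23/8)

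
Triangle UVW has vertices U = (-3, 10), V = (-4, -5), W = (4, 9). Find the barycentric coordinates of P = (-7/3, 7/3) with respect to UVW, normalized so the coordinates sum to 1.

(1/3, 1/2, 1/6)

Signed area of the reference triangle: [UVW] = ½·((-3)·(-5−9) + (-4)·(9−10) + 4·(10−(-5))) = ½·(42 + 4 + 60) = 53.
[PVW] = ½·((-7/3)·(-5−9) + (-4)·(9−(7/3)) + 4·(7/3−(-5))) = ½·(98/3 − 80/3 + 88/3) = 53/3, so the U-coordinate is (53/3)/53 = 1/3.
[UPW] = ½·((-3)·(7/3−9) + (-7/3)·(9−10) + 4·(10−(7/3))) = ½·(20 + 7/3 + 92/3) = 53/2, so the V-coordinate is 1/2.
[UVP] = ½·((-3)·(-5−(7/3)) + (-4)·(7/3−10) + (-7/3)·(10−(-5))) = ½·(22 + 92/3 − 35) = 53/6, so the W-coordinate is 1/6.
Check: 1/3 + 1/2 + 1/6 = 1.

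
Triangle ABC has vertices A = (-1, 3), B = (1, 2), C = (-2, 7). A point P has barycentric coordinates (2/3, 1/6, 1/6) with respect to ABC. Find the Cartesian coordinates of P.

P = (2/3)·A + (1/6)·B + (1/6)·C.
x-coordinate: (2/3)·(-1) + (1/6)·1 + (1/6)·(-2) = -5/6.
y-coordinate: (2/3)·3 + (1/6)·2 + (1/6)·7 = 7/2.

(-5/6, 7/2)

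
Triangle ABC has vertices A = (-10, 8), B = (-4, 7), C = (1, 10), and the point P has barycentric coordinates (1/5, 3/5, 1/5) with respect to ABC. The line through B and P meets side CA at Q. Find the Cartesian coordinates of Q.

Line BP meets CA where the B-coordinate vanishes; zeroing P's B-weight and renormalizing leaves C, A-weights 1/5 : 1/5 → (1/2, 1/2).
So Q = (1/2)·C + (1/2)·A = (-9/2, 9).

(-9/2, 9)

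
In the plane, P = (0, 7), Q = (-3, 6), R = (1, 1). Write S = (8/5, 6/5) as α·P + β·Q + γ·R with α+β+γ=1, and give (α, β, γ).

(1/5, -1/5, 1)

Signed area of the reference triangle: [PQR] = ½·(0·(6−1) + (-3)·(1−7) + 1·(7−6)) = ½·(0 + 18 + 1) = 19/2.
[SQR] = ½·((8/5)·(6−1) + (-3)·(1−(6/5)) + 1·(6/5−6)) = ½·(8 + 3/5 − 24/5) = 19/10, so the P-coordinate is (19/10)/(19/2) = 1/5.
[PSR] = ½·(0·(6/5−1) + (8/5)·(1−7) + 1·(7−(6/5))) = ½·(0 − 48/5 + 29/5) = -19/10, so the Q-coordinate is -1/5.
[PQS] = ½·(0·(6−(6/5)) + (-3)·(6/5−7) + (8/5)·(7−6)) = ½·(0 + 87/5 + 8/5) = 19/2, so the R-coordinate is 1.
Check: 1/5 − 1/5 + 1 = 1.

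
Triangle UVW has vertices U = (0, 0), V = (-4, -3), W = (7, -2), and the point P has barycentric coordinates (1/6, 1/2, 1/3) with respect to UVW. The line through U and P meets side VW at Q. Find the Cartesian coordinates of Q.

(2/5, -13/5)

Line UP meets VW where the U-coordinate vanishes; zeroing P's U-weight and renormalizing leaves V, W-weights 1/2 : 1/3 → (3/5, 2/5).
So Q = (3/5)·V + (2/5)·W = (2/5, -13/5).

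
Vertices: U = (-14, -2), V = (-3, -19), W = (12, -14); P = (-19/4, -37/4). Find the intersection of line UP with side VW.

(9/2, -33/2)

Barycentric coordinates of P with respect to UVW: (1/2, 1/4, 1/4).
On side VW the U-coordinate is zero; dropping P's U-weight 1/2 and renormalizing the remaining 1/4 : 1/4 gives weights 1/2, 1/2 on V, W.
Q = (1/2)·(-3, -19) + (1/2)·(12, -14) = (9/2, -33/2).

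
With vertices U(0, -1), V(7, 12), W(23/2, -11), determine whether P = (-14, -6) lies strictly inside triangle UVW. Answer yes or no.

no

Barycentric coordinates of P: (1128/439, -395/439, -294/439).
The three coordinates are positive, negative, negative; a point is interior exactly when all three are positive.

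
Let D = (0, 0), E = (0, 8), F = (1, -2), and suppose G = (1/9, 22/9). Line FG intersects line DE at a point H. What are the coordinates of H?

Barycentric coordinates of G with respect to DEF: (5/9, 1/3, 1/9).
On side DE the F-coordinate is zero; dropping G's F-weight 1/9 and renormalizing the remaining 5/9 : 1/3 gives weights 5/8, 3/8 on D, E.
H = (5/8)·(0, 0) + (3/8)·(0, 8) = (0, 3).

(0, 3)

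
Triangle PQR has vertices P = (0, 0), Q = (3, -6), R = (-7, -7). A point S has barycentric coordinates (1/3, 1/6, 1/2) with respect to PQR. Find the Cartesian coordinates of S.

(-3, -9/2)

S = (1/3)·P + (1/6)·Q + (1/2)·R.
x-coordinate: (1/3)·0 + (1/6)·3 + (1/2)·(-7) = -3.
y-coordinate: (1/3)·0 + (1/6)·(-6) + (1/2)·(-7) = -9/2.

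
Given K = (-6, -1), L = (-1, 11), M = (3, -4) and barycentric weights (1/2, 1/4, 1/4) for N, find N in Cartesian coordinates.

N = (1/2)·K + (1/4)·L + (1/4)·M.
x-coordinate: (1/2)·(-6) + (1/4)·(-1) + (1/4)·3 = -5/2.
y-coordinate: (1/2)·(-1) + (1/4)·11 + (1/4)·(-4) = 5/4.

(-5/2, 5/4)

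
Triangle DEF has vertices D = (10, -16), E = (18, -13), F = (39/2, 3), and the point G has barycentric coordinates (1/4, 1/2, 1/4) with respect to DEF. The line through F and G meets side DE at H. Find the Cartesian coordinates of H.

Line FG meets DE where the F-coordinate vanishes; zeroing G's F-weight and renormalizing leaves D, E-weights 1/4 : 1/2 → (1/3, 2/3).
So H = (1/3)·D + (2/3)·E = (46/3, -14).

(46/3, -14)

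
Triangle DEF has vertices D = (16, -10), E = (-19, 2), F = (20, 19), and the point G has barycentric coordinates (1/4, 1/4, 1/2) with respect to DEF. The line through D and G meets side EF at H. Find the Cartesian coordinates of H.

(7, 40/3)

Line DG meets EF where the D-coordinate vanishes; zeroing G's D-weight and renormalizing leaves E, F-weights 1/4 : 1/2 → (1/3, 2/3).
So H = (1/3)·E + (2/3)·F = (7, 40/3).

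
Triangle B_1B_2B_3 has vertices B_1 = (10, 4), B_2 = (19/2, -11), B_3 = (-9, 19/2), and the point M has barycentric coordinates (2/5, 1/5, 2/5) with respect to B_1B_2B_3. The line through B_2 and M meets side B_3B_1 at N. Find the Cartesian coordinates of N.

Line B_2M meets B_3B_1 where the B_2-coordinate vanishes; zeroing M's B_2-weight and renormalizing leaves B_3, B_1-weights 2/5 : 2/5 → (1/2, 1/2).
So N = (1/2)·B_3 + (1/2)·B_1 = (1/2, 27/4).

(1/2, 27/4)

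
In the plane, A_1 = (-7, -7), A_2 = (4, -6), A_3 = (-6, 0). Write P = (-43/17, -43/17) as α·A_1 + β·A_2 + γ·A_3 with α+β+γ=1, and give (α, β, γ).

(1/17, 6/17, 10/17)

Signed area of the reference triangle: [A_1A_2A_3] = ½·((-7)·(-6−0) + 4·(0−(-7)) + (-6)·(-7−(-6))) = ½·(42 + 28 + 6) = 38.
[PA_2A_3] = ½·((-43/17)·(-6−0) + 4·(0−(-43/17)) + (-6)·(-43/17−(-6))) = ½·(258/17 + 172/17 − 354/17) = 38/17, so the A_1-coordinate is (38/17)/38 = 1/17.
[A_1PA_3] = ½·((-7)·(-43/17−0) + (-43/17)·(0−(-7)) + (-6)·(-7−(-43/17))) = ½·(301/17 − 301/17 + 456/17) = 228/17, so the A_2-coordinate is 6/17.
[A_1A_2P] = ½·((-7)·(-6−(-43/17)) + 4·(-43/17−(-7)) + (-43/17)·(-7−(-6))) = ½·(413/17 + 304/17 + 43/17) = 380/17, so the A_3-coordinate is 10/17.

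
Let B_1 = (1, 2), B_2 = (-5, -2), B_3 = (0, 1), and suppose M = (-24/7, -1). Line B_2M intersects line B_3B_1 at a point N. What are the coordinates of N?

Barycentric coordinates of M with respect to B_1B_2B_3: (1/7, 5/7, 1/7).
On side B_3B_1 the B_2-coordinate is zero; dropping M's B_2-weight 5/7 and renormalizing the remaining 1/7 : 1/7 gives weights 1/2, 1/2 on B_3, B_1.
N = (1/2)·(0, 1) + (1/2)·(1, 2) = (1/2, 3/2).

(1/2, 3/2)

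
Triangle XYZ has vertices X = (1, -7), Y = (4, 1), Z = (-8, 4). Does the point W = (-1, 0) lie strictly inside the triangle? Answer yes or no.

Barycentric coordinates of W: (9/35, 41/105, 37/105).
The three coordinates are positive, positive, positive; a point is interior exactly when all three are positive.

yes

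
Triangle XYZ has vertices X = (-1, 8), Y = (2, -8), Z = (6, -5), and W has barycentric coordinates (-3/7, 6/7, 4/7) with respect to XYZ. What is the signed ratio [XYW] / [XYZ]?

4/7

The signed ratio [XYW]/[XYZ] equals the barycentric coordinate of W at vertex Z, which is 4/7.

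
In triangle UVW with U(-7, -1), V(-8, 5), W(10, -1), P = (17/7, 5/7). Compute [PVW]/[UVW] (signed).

1/7

[UVW] = ½·((-7)·(5−(-1)) + (-8)·(-1−(-1)) + 10·(-1−5)) = ½·(-42 + 0 − 60) = -51.
[PVW] = ½·((17/7)·(5−(-1)) + (-8)·(-1−(5/7)) + 10·(5/7−5)) = ½·(102/7 + 96/7 − 300/7) = -51/7, so the ratio is (-51/7)/(-51) = 1/7.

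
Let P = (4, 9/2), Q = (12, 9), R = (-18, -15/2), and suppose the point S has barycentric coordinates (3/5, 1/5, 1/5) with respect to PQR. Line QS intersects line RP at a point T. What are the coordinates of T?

(-3/2, 3/2)

Line QS meets RP where the Q-coordinate vanishes; zeroing S's Q-weight and renormalizing leaves R, P-weights 1/5 : 3/5 → (1/4, 3/4).
So T = (1/4)·R + (3/4)·P = (-3/2, 3/2).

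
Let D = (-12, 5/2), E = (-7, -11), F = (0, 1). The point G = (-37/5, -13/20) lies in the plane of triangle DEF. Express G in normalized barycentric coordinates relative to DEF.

Signed area of the reference triangle: [DEF] = ½·((-12)·(-11−1) + (-7)·(1−(5/2)) + 0·(5/2−(-11))) = ½·(144 + 21/2 + 0) = 309/4.
[GEF] = ½·((-37/5)·(-11−1) + (-7)·(1−(-13/20)) + 0·(-13/20−(-11))) = ½·(444/5 − 231/20 + 0) = 309/8, so the D-coordinate is (309/8)/(309/4) = 1/2.
[DGF] = ½·((-12)·(-13/20−1) + (-37/5)·(1−(5/2)) + 0·(5/2−(-13/20))) = ½·(99/5 + 111/10 + 0) = 309/20, so the E-coordinate is 1/5.
[DEG] = ½·((-12)·(-11−(-13/20)) + (-7)·(-13/20−(5/2)) + (-37/5)·(5/2−(-11))) = ½·(621/5 + 441/20 − 999/10) = 927/40, so the F-coordinate is 3/10.
Check: 1/2 + 1/5 + 3/10 = 1.

(1/2, 1/5, 3/10)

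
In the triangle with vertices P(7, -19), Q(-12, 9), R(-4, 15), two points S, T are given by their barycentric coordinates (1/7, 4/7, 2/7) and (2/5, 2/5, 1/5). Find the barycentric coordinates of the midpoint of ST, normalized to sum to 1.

(19/70, 17/35, 17/70)

Since both coordinate triples sum to 1, the midpoint's barycentrics are the componentwise average.
(1/7+2/5)/2 = 19/70; similarly 17/35 and 17/70.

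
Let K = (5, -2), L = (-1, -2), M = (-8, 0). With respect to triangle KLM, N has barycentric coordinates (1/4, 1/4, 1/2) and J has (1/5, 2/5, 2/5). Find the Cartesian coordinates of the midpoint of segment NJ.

Barycentric coordinates of the midpoint are the average: (9/40, 13/40, 9/20).
Converting: (9/40)·K + (13/40)·L + (9/20)·M = (-14/5, -11/10).

(-14/5, -11/10)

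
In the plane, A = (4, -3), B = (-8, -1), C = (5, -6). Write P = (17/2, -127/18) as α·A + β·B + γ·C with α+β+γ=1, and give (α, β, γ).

(1/9, -5/18, 7/6)

Signed area of the reference triangle: [ABC] = ½·(4·(-1−(-6)) + (-8)·(-6−(-3)) + 5·(-3−(-1))) = ½·(20 + 24 − 10) = 17.
[PBC] = ½·((17/2)·(-1−(-6)) + (-8)·(-6−(-127/18)) + 5·(-127/18−(-1))) = ½·(85/2 − 76/9 − 545/18) = 17/9, so the A-coordinate is (17/9)/17 = 1/9.
[APC] = ½·(4·(-127/18−(-6)) + (17/2)·(-6−(-3)) + 5·(-3−(-127/18))) = ½·(-38/9 − 51/2 + 365/18) = -85/18, so the B-coordinate is -5/18.
[ABP] = ½·(4·(-1−(-127/18)) + (-8)·(-127/18−(-3)) + (17/2)·(-3−(-1))) = ½·(218/9 + 292/9 − 17) = 119/6, so the C-coordinate is 7/6.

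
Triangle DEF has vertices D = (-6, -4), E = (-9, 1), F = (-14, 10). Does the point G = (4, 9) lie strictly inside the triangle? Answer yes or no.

Barycentric coordinates of G: (157/2, -122, 89/2).
The three coordinates are positive, negative, positive; a point is interior exactly when all three are positive.

no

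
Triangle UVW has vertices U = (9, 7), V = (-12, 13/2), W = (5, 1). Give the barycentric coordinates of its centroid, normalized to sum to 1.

(1/3, 1/3, 1/3)

The centroid is the average of the vertices, so each weight is 1/3.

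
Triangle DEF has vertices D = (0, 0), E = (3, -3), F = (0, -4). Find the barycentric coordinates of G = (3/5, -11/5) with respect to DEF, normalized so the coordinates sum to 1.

(2/5, 1/5, 2/5)

Signed area of the reference triangle: [DEF] = ½·(0·(-3−(-4)) + 3·(-4−0) + 0·(0−(-3))) = ½·(0 − 12 + 0) = -6.
[GEF] = ½·((3/5)·(-3−(-4)) + 3·(-4−(-11/5)) + 0·(-11/5−(-3))) = ½·(3/5 − 27/5 + 0) = -12/5, so the D-coordinate is (-12/5)/(-6) = 2/5.
[DGF] = ½·(0·(-11/5−(-4)) + (3/5)·(-4−0) + 0·(0−(-11/5))) = ½·(0 − 12/5 + 0) = -6/5, so the E-coordinate is 1/5.
[DEG] = ½·(0·(-3−(-11/5)) + 3·(-11/5−0) + (3/5)·(0−(-3))) = ½·(0 − 33/5 + 9/5) = -12/5, so the F-coordinate is 2/5.
Check: 2/5 + 1/5 + 2/5 = 1.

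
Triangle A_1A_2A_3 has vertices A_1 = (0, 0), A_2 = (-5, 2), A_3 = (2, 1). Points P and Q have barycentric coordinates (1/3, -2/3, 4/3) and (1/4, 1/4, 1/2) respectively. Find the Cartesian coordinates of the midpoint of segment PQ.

(23/8, 1/2)

Barycentric coordinates of the midpoint are the average: (7/24, -5/24, 11/12).
Converting: (7/24)·A_1 + (-5/24)·A_2 + (11/12)·A_3 = (23/8, 1/2).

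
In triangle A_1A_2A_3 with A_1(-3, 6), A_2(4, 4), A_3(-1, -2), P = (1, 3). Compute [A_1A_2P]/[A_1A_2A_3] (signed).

1/4

[A_1A_2A_3] = ½·((-3)·(4−(-2)) + 4·(-2−6) + (-1)·(6−4)) = ½·(-18 − 32 − 2) = -26.
[A_1A_2P] = ½·((-3)·(4−3) + 4·(3−6) + 1·(6−4)) = ½·(-3 − 12 + 2) = -13/2, so the ratio is (-13/2)/(-26) = 1/4.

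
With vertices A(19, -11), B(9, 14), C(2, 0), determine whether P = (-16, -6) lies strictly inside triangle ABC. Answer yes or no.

Barycentric coordinates of P: (-2/3, -20/21, 55/21).
The three coordinates are negative, negative, positive; a point is interior exactly when all three are positive.

no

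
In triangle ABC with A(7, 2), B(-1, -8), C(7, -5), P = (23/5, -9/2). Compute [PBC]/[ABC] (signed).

[ABC] = ½·(7·(-8−(-5)) + (-1)·(-5−2) + 7·(2−(-8))) = ½·(-21 + 7 + 70) = 28.
[PBC] = ½·((23/5)·(-8−(-5)) + (-1)·(-5−(-9/2)) + 7·(-9/2−(-8))) = ½·(-69/5 + 1/2 + 49/2) = 28/5, so the ratio is (28/5)/28 = 1/5.

1/5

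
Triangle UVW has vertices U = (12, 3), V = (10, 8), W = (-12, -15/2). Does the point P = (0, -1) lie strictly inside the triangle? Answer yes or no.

yes

Barycentric coordinates of P: (43/141, 10/47, 68/141).
The three coordinates are positive, positive, positive; a point is interior exactly when all three are positive.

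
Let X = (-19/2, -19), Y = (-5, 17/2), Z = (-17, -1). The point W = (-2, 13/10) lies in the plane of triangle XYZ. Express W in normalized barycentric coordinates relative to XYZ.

Signed area of the reference triangle: [XYZ] = ½·((-19/2)·(17/2−(-1)) + (-5)·(-1−(-19)) + (-17)·(-19−(17/2))) = ½·(-361/4 − 90 + 935/2) = 1149/8.
[WYZ] = ½·((-2)·(17/2−(-1)) + (-5)·(-1−(13/10)) + (-17)·(13/10−(17/2))) = ½·(-19 + 23/2 + 612/5) = 1149/20, so the X-coordinate is (1149/20)/(1149/8) = 2/5.
[XWZ] = ½·((-19/2)·(13/10−(-1)) + (-2)·(-1−(-19)) + (-17)·(-19−(13/10))) = ½·(-437/20 − 36 + 3451/10) = 1149/8, so the Y-coordinate is 1.
[XYW] = ½·((-19/2)·(17/2−(13/10)) + (-5)·(13/10−(-19)) + (-2)·(-19−(17/2))) = ½·(-342/5 − 203/2 + 55) = -1149/20, so the Z-coordinate is -2/5.

(2/5, 1, -2/5)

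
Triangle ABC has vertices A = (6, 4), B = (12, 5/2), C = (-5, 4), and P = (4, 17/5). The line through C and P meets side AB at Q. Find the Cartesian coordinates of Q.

(10, 3)

Barycentric coordinates of P with respect to ABC: (1/5, 2/5, 2/5).
On side AB the C-coordinate is zero; dropping P's C-weight 2/5 and renormalizing the remaining 1/5 : 2/5 gives weights 1/3, 2/3 on A, B.
Q = (1/3)·(6, 4) + (2/3)·(12, 5/2) = (10, 3).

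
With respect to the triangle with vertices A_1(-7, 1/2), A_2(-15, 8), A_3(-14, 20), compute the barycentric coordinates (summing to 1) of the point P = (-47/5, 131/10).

Signed area of the reference triangle: [A_1A_2A_3] = ½·((-7)·(8−20) + (-15)·(20−(1/2)) + (-14)·(1/2−8)) = ½·(84 − 585/2 + 105) = -207/4.
[PA_2A_3] = ½·((-47/5)·(8−20) + (-15)·(20−(131/10)) + (-14)·(131/10−8)) = ½·(564/5 − 207/2 − 357/5) = -621/20, so the A_1-coordinate is (-621/20)/(-207/4) = 3/5.
[A_1PA_3] = ½·((-7)·(131/10−20) + (-47/5)·(20−(1/2)) + (-14)·(1/2−(131/10))) = ½·(483/10 − 1833/10 + 882/5) = 207/10, so the A_2-coordinate is -2/5.
[A_1A_2P] = ½·((-7)·(8−(131/10)) + (-15)·(131/10−(1/2)) + (-47/5)·(1/2−8)) = ½·(357/10 − 189 + 141/2) = -207/5, so the A_3-coordinate is 4/5.

(3/5, -2/5, 4/5)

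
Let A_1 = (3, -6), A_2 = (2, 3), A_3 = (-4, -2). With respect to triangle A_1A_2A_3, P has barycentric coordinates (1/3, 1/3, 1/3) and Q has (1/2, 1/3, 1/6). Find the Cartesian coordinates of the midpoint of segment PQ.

(11/12, -2)

Barycentric coordinates of the midpoint are the average: (5/12, 1/3, 1/4).
Converting: (5/12)·A_1 + (1/3)·A_2 + (1/4)·A_3 = (11/12, -2).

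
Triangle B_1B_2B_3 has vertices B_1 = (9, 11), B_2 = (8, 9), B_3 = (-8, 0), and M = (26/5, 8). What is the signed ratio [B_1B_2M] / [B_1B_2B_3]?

[B_1B_2B_3] = ½·(9·(9−0) + 8·(0−11) + (-8)·(11−9)) = ½·(81 − 88 − 16) = -23/2.
[B_1B_2M] = ½·(9·(9−8) + 8·(8−11) + (26/5)·(11−9)) = ½·(9 − 24 + 52/5) = -23/10, so the ratio is (-23/10)/(-23/2) = 1/5.

1/5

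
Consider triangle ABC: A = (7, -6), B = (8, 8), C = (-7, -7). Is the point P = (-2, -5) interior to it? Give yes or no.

yes

Barycentric coordinates of P: (3/13, 23/195, 127/195).
The three coordinates are positive, positive, positive; a point is interior exactly when all three are positive.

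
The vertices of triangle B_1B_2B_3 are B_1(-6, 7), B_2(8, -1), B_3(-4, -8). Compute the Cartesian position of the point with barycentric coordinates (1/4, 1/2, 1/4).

M = (1/4)·B_1 + (1/2)·B_2 + (1/4)·B_3.
x-coordinate: (1/4)·(-6) + (1/2)·8 + (1/4)·(-4) = 3/2.
y-coordinate: (1/4)·7 + (1/2)·(-1) + (1/4)·(-8) = -3/4.

(3/2, -3/4)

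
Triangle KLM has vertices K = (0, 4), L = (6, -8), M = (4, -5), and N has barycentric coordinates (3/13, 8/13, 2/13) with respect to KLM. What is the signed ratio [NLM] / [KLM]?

3/13

The signed ratio [NLM]/[KLM] equals the barycentric coordinate of N at vertex K, which is 3/13.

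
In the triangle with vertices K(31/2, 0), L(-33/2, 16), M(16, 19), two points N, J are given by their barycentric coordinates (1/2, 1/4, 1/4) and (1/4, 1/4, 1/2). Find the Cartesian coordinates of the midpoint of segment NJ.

(123/16, 89/8)

Barycentric coordinates of the midpoint are the average: (3/8, 1/4, 3/8).
Converting: (3/8)·K + (1/4)·L + (3/8)·M = (123/16, 89/8).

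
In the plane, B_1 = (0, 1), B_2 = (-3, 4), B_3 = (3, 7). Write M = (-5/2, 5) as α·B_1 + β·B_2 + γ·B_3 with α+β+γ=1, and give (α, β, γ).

(-1/6, 1, 1/6)

Signed area of the reference triangle: [B_1B_2B_3] = ½·(0·(4−7) + (-3)·(7−1) + 3·(1−4)) = ½·(0 − 18 − 9) = -27/2.
[MB_2B_3] = ½·((-5/2)·(4−7) + (-3)·(7−5) + 3·(5−4)) = ½·(15/2 − 6 + 3) = 9/4, so the B_1-coordinate is (9/4)/(-27/2) = -1/6.
[B_1MB_3] = ½·(0·(5−7) + (-5/2)·(7−1) + 3·(1−5)) = ½·(0 − 15 − 12) = -27/2, so the B_2-coordinate is 1.
[B_1B_2M] = ½·(0·(4−5) + (-3)·(5−1) + (-5/2)·(1−4)) = ½·(0 − 12 + 15/2) = -9/4, so the B_3-coordinate is 1/6.
Check: -1/6 + 1 + 1/6 = 1.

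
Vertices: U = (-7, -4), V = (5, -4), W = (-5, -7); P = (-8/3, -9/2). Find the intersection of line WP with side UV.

Barycentric coordinates of P with respect to UVW: (1/2, 1/3, 1/6).
On side UV the W-coordinate is zero; dropping P's W-weight 1/6 and renormalizing the remaining 1/2 : 1/3 gives weights 3/5, 2/5 on U, V.
Q = (3/5)·(-7, -4) + (2/5)·(5, -4) = (-11/5, -4).

(-11/5, -4)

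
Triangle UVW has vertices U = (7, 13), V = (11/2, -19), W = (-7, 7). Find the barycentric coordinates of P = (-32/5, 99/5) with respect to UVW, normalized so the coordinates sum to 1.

Signed area of the reference triangle: [UVW] = ½·(7·(-19−7) + (11/2)·(7−13) + (-7)·(13−(-19))) = ½·(-182 − 33 − 224) = -439/2.
[PVW] = ½·((-32/5)·(-19−7) + (11/2)·(7−(99/5)) + (-7)·(99/5−(-19))) = ½·(832/5 − 352/5 − 1358/5) = -439/5, so the U-coordinate is (-439/5)/(-439/2) = 2/5.
[UPW] = ½·(7·(99/5−7) + (-32/5)·(7−13) + (-7)·(13−(99/5))) = ½·(448/5 + 192/5 + 238/5) = 439/5, so the V-coordinate is -2/5.
[UVP] = ½·(7·(-19−(99/5)) + (11/2)·(99/5−13) + (-32/5)·(13−(-19))) = ½·(-1358/5 + 187/5 − 1024/5) = -439/2, so the W-coordinate is 1.

(2/5, -2/5, 1)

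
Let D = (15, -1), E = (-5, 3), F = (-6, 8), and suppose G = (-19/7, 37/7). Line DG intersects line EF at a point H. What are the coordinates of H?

(-17/3, 19/3)

Barycentric coordinates of G with respect to DEF: (1/7, 2/7, 4/7).
On side EF the D-coordinate is zero; dropping G's D-weight 1/7 and renormalizing the remaining 2/7 : 4/7 gives weights 1/3, 2/3 on E, F.
H = (1/3)·(-5, 3) + (2/3)·(-6, 8) = (-17/3, 19/3).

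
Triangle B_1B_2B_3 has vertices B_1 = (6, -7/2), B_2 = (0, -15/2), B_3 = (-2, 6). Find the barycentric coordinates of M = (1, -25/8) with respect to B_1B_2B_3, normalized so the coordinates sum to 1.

Signed area of the reference triangle: [B_1B_2B_3] = ½·(6·(-15/2−6) + 0·(6−(-7/2)) + (-2)·(-7/2−(-15/2))) = ½·(-81 + 0 − 8) = -89/2.
[MB_2B_3] = ½·(1·(-15/2−6) + 0·(6−(-25/8)) + (-2)·(-25/8−(-15/2))) = ½·(-27/2 + 0 − 35/4) = -89/8, so the B_1-coordinate is (-89/8)/(-89/2) = 1/4.
[B_1MB_3] = ½·(6·(-25/8−6) + 1·(6−(-7/2)) + (-2)·(-7/2−(-25/8))) = ½·(-219/4 + 19/2 + 3/4) = -89/4, so the B_2-coordinate is 1/2.
[B_1B_2M] = ½·(6·(-15/2−(-25/8)) + 0·(-25/8−(-7/2)) + 1·(-7/2−(-15/2))) = ½·(-105/4 + 0 + 4) = -89/8, so the B_3-coordinate is 1/4.

(1/4, 1/2, 1/4)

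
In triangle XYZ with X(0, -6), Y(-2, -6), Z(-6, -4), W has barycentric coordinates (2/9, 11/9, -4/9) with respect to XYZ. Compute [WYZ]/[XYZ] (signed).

2/9

The signed ratio [WYZ]/[XYZ] equals the barycentric coordinate of W at vertex X, which is 2/9.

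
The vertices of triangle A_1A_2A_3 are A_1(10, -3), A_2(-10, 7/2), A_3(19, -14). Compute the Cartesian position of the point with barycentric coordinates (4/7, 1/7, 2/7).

P = (4/7)·A_1 + (1/7)·A_2 + (2/7)·A_3.
x-coordinate: (4/7)·10 + (1/7)·(-10) + (2/7)·19 = 68/7.
y-coordinate: (4/7)·(-3) + (1/7)·(7/2) + (2/7)·(-14) = -73/14.

(68/7, -73/14)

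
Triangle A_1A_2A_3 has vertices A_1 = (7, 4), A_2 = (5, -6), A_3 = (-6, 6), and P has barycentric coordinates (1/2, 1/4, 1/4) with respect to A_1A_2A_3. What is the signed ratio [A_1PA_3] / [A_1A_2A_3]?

The signed ratio [A_1PA_3]/[A_1A_2A_3] equals the barycentric coordinate of P at vertex A_2, which is 1/4.

1/4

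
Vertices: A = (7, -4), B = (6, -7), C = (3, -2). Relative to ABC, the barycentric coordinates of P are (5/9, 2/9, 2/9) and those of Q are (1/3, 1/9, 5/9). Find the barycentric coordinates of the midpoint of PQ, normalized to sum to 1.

Since both coordinate triples sum to 1, the midpoint's barycentrics are the componentwise average.
(5/9+1/3)/2 = 4/9; similarly 1/6 and 7/18.

(4/9, 1/6, 7/18)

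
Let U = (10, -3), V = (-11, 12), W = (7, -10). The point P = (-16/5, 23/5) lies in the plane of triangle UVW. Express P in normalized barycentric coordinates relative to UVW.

(1/5, 3/5, 1/5)

Signed area of the reference triangle: [UVW] = ½·(10·(12−(-10)) + (-11)·(-10−(-3)) + 7·(-3−12)) = ½·(220 + 77 − 105) = 96.
[PVW] = ½·((-16/5)·(12−(-10)) + (-11)·(-10−(23/5)) + 7·(23/5−12)) = ½·(-352/5 + 803/5 − 259/5) = 96/5, so the U-coordinate is (96/5)/96 = 1/5.
[UPW] = ½·(10·(23/5−(-10)) + (-16/5)·(-10−(-3)) + 7·(-3−(23/5))) = ½·(146 + 112/5 − 266/5) = 288/5, so the V-coordinate is 3/5.
[UVP] = ½·(10·(12−(23/5)) + (-11)·(23/5−(-3)) + (-16/5)·(-3−12)) = ½·(74 − 418/5 + 48) = 96/5, so the W-coordinate is 1/5.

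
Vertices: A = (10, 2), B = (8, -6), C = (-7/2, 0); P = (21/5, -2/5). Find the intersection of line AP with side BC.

(1/3, -2)

Barycentric coordinates of P with respect to ABC: (2/5, 1/5, 2/5).
On side BC the A-coordinate is zero; dropping P's A-weight 2/5 and renormalizing the remaining 1/5 : 2/5 gives weights 1/3, 2/3 on B, C.
Q = (1/3)·(8, -6) + (2/3)·(-7/2, 0) = (1/3, -2).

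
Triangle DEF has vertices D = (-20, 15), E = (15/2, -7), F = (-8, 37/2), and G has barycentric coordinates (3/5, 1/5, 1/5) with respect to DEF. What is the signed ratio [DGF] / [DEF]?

1/5

The signed ratio [DGF]/[DEF] equals the barycentric coordinate of G at vertex E, which is 1/5.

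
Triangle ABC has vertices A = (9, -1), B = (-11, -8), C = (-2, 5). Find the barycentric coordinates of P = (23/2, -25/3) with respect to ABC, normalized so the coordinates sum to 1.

Signed area of the reference triangle: [ABC] = ½·(9·(-8−5) + (-11)·(5−(-1)) + (-2)·(-1−(-8))) = ½·(-117 − 66 − 14) = -197/2.
[PBC] = ½·((23/2)·(-8−5) + (-11)·(5−(-25/3)) + (-2)·(-25/3−(-8))) = ½·(-299/2 − 440/3 + 2/3) = -591/4, so the A-coordinate is (-591/4)/(-197/2) = 3/2.
[APC] = ½·(9·(-25/3−5) + (23/2)·(5−(-1)) + (-2)·(-1−(-25/3))) = ½·(-120 + 69 − 44/3) = -197/6, so the B-coordinate is 1/3.
[ABP] = ½·(9·(-8−(-25/3)) + (-11)·(-25/3−(-1)) + (23/2)·(-1−(-8))) = ½·(3 + 242/3 + 161/2) = 985/12, so the C-coordinate is -5/6.

(3/2, 1/3, -5/6)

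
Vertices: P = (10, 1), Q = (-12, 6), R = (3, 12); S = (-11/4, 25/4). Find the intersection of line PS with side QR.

Barycentric coordinates of S with respect to PQR: (1/4, 1/2, 1/4).
On side QR the P-coordinate is zero; dropping S's P-weight 1/4 and renormalizing the remaining 1/2 : 1/4 gives weights 2/3, 1/3 on Q, R.
T = (2/3)·(-12, 6) + (1/3)·(3, 12) = (-7, 8).

(-7, 8)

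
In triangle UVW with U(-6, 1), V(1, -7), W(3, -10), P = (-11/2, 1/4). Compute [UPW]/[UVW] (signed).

[UVW] = ½·((-6)·(-7−(-10)) + 1·(-10−1) + 3·(1−(-7))) = ½·(-18 − 11 + 24) = -5/2.
[UPW] = ½·((-6)·(1/4−(-10)) + (-11/2)·(-10−1) + 3·(1−(1/4))) = ½·(-123/2 + 121/2 + 9/4) = 5/8, so the ratio is (5/8)/(-5/2) = -1/4.

-1/4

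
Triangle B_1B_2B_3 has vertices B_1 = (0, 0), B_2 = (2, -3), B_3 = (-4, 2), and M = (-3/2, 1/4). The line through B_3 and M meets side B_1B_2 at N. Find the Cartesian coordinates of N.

Barycentric coordinates of M with respect to B_1B_2B_3: (1/4, 1/4, 1/2).
On side B_1B_2 the B_3-coordinate is zero; dropping M's B_3-weight 1/2 and renormalizing the remaining 1/4 : 1/4 gives weights 1/2, 1/2 on B_1, B_2.
N = (1/2)·(0, 0) + (1/2)·(2, -3) = (1, -3/2).

(1, -3/2)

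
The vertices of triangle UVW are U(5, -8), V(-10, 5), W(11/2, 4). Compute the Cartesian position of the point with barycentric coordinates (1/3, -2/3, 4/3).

(47/3, -2/3)

P = (1/3)·U + (-2/3)·V + (4/3)·W.
x-coordinate: (1/3)·5 + (-2/3)·(-10) + (4/3)·(11/2) = 47/3.
y-coordinate: (1/3)·(-8) + (-2/3)·5 + (4/3)·4 = -2/3.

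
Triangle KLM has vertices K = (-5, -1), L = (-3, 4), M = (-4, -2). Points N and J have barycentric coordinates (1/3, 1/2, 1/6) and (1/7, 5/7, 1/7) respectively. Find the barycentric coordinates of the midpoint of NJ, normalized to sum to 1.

(5/21, 17/28, 13/84)

Since both coordinate triples sum to 1, the midpoint's barycentrics are the componentwise average.
(1/3+1/7)/2 = 5/21; similarly 17/28 and 13/84.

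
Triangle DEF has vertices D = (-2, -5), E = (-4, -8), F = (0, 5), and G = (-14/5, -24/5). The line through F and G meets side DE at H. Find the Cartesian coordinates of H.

(-7/2, -29/4)

Barycentric coordinates of G with respect to DEF: (1/5, 3/5, 1/5).
On side DE the F-coordinate is zero; dropping G's F-weight 1/5 and renormalizing the remaining 1/5 : 3/5 gives weights 1/4, 3/4 on D, E.
H = (1/4)·(-2, -5) + (3/4)·(-4, -8) = (-7/2, -29/4).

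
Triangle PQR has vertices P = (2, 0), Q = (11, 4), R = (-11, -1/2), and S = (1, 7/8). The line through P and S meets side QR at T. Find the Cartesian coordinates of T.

Barycentric coordinates of S with respect to PQR: (1/2, 1/4, 1/4).
On side QR the P-coordinate is zero; dropping S's P-weight 1/2 and renormalizing the remaining 1/4 : 1/4 gives weights 1/2, 1/2 on Q, R.
T = (1/2)·(11, 4) + (1/2)·(-11, -1/2) = (0, 7/4).

(0, 7/4)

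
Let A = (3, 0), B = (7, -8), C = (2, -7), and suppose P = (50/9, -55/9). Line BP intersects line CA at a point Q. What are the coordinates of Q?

Barycentric coordinates of P with respect to ABC: (2/9, 2/3, 1/9).
On side CA the B-coordinate is zero; dropping P's B-weight 2/3 and renormalizing the remaining 1/9 : 2/9 gives weights 1/3, 2/3 on C, A.
Q = (1/3)·(2, -7) + (2/3)·(3, 0) = (8/3, -7/3).

(8/3, -7/3)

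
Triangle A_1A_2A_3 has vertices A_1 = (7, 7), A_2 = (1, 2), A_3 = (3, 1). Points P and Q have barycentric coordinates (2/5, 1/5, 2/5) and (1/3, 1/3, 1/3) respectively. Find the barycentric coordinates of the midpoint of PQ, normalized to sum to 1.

Since both coordinate triples sum to 1, the midpoint's barycentrics are the componentwise average.
(2/5+1/3)/2 = 11/30; similarly 4/15 and 11/30.

(11/30, 4/15, 11/30)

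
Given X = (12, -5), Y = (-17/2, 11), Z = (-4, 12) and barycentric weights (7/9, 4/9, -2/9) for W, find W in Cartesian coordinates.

W = (7/9)·X + (4/9)·Y + (-2/9)·Z.
x-coordinate: (7/9)·12 + (4/9)·(-17/2) + (-2/9)·(-4) = 58/9.
y-coordinate: (7/9)·(-5) + (4/9)·11 + (-2/9)·12 = -5/3.

(58/9, -5/3)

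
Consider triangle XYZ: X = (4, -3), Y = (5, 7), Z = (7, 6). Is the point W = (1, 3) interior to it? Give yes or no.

no

Barycentric coordinates of W: (4/7, 15/7, -12/7).
The three coordinates are positive, positive, negative; a point is interior exactly when all three are positive.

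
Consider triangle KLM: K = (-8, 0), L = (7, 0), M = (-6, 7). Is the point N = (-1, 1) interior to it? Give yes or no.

yes

Barycentric coordinates of N: (43/105, 47/105, 1/7).
The three coordinates are positive, positive, positive; a point is interior exactly when all three are positive.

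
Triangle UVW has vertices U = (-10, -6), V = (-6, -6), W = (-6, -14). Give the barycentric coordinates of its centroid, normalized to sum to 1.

The centroid is the average of the vertices, so each weight is 1/3.

(1/3, 1/3, 1/3)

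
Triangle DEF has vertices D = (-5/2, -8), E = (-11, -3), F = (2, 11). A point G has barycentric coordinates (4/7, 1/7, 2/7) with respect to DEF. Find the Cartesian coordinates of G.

G = (4/7)·D + (1/7)·E + (2/7)·F.
x-coordinate: (4/7)·(-5/2) + (1/7)·(-11) + (2/7)·2 = -17/7.
y-coordinate: (4/7)·(-8) + (1/7)·(-3) + (2/7)·11 = -13/7.

(-17/7, -13/7)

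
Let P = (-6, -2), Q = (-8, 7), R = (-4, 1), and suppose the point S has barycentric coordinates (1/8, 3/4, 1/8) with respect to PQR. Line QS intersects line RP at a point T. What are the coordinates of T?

(-5, -1/2)

Line QS meets RP where the Q-coordinate vanishes; zeroing S's Q-weight and renormalizing leaves R, P-weights 1/8 : 1/8 → (1/2, 1/2).
So T = (1/2)·R + (1/2)·P = (-5, -1/2).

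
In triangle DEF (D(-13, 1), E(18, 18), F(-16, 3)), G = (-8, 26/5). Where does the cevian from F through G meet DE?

(-8/3, 20/3)

Barycentric coordinates of G with respect to DEF: (2/5, 1/5, 2/5).
On side DE the F-coordinate is zero; dropping G's F-weight 2/5 and renormalizing the remaining 2/5 : 1/5 gives weights 2/3, 1/3 on D, E.
H = (2/3)·(-13, 1) + (1/3)·(18, 18) = (-8/3, 20/3).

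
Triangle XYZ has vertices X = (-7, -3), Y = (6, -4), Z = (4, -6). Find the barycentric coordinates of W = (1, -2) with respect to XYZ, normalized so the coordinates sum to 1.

(1/2, 5/4, -3/4)

Signed area of the reference triangle: [XYZ] = ½·((-7)·(-4−(-6)) + 6·(-6−(-3)) + 4·(-3−(-4))) = ½·(-14 − 18 + 4) = -14.
[WYZ] = ½·(1·(-4−(-6)) + 6·(-6−(-2)) + 4·(-2−(-4))) = ½·(2 − 24 + 8) = -7, so the X-coordinate is (-7)/(-14) = 1/2.
[XWZ] = ½·((-7)·(-2−(-6)) + 1·(-6−(-3)) + 4·(-3−(-2))) = ½·(-28 − 3 − 4) = -35/2, so the Y-coordinate is 5/4.
[XYW] = ½·((-7)·(-4−(-2)) + 6·(-2−(-3)) + 1·(-3−(-4))) = ½·(14 + 6 + 1) = 21/2, so the Z-coordinate is -3/4.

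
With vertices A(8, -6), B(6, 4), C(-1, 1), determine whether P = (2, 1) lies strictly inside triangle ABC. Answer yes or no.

Barycentric coordinates of P: (9/76, 21/76, 23/38).
The three coordinates are positive, positive, positive; a point is interior exactly when all three are positive.

yes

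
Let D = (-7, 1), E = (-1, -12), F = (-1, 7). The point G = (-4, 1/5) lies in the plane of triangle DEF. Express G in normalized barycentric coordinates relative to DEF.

(1/2, 1/5, 3/10)

Signed area of the reference triangle: [DEF] = ½·((-7)·(-12−7) + (-1)·(7−1) + (-1)·(1−(-12))) = ½·(133 − 6 − 13) = 57.
[GEF] = ½·((-4)·(-12−7) + (-1)·(7−(1/5)) + (-1)·(1/5−(-12))) = ½·(76 − 34/5 − 61/5) = 57/2, so the D-coordinate is (57/2)/57 = 1/2.
[DGF] = ½·((-7)·(1/5−7) + (-4)·(7−1) + (-1)·(1−(1/5))) = ½·(238/5 − 24 − 4/5) = 57/5, so the E-coordinate is 1/5.
[DEG] = ½·((-7)·(-12−(1/5)) + (-1)·(1/5−1) + (-4)·(1−(-12))) = ½·(427/5 + 4/5 − 52) = 171/10, so the F-coordinate is 3/10.
Check: 1/2 + 1/5 + 3/10 = 1.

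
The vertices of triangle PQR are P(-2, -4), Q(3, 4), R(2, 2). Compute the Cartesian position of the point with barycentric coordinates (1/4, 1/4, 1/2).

(5/4, 1)

S = (1/4)·P + (1/4)·Q + (1/2)·R.
x-coordinate: (1/4)·(-2) + (1/4)·3 + (1/2)·2 = 5/4.
y-coordinate: (1/4)·(-4) + (1/4)·4 + (1/2)·2 = 1.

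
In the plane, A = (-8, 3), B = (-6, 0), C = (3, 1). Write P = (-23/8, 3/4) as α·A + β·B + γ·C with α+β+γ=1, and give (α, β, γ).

(1/8, 1/2, 3/8)

Signed area of the reference triangle: [ABC] = ½·((-8)·(0−1) + (-6)·(1−3) + 3·(3−0)) = ½·(8 + 12 + 9) = 29/2.
[PBC] = ½·((-23/8)·(0−1) + (-6)·(1−(3/4)) + 3·(3/4−0)) = ½·(23/8 − 3/2 + 9/4) = 29/16, so the A-coordinate is (29/16)/(29/2) = 1/8.
[APC] = ½·((-8)·(3/4−1) + (-23/8)·(1−3) + 3·(3−(3/4))) = ½·(2 + 23/4 + 27/4) = 29/4, so the B-coordinate is 1/2.
[ABP] = ½·((-8)·(0−(3/4)) + (-6)·(3/4−3) + (-23/8)·(3−0)) = ½·(6 + 27/2 − 69/8) = 87/16, so the C-coordinate is 3/8.
Check: 1/8 + 1/2 + 3/8 = 1.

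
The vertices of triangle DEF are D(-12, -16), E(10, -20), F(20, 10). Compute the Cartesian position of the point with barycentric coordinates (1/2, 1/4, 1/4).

(3/2, -21/2)

G = (1/2)·D + (1/4)·E + (1/4)·F.
x-coordinate: (1/2)·(-12) + (1/4)·10 + (1/4)·20 = 3/2.
y-coordinate: (1/2)·(-16) + (1/4)·(-20) + (1/4)·10 = -21/2.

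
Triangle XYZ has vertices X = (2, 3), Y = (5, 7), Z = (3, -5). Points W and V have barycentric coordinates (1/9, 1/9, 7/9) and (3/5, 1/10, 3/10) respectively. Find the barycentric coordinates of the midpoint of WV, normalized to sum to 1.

Since both coordinate triples sum to 1, the midpoint's barycentrics are the componentwise average.
(1/9+3/5)/2 = 16/45; similarly 19/180 and 97/180.

(16/45, 19/180, 97/180)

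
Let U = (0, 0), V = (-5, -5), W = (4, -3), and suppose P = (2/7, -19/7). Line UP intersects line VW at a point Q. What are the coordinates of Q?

Barycentric coordinates of P with respect to UVW: (2/7, 2/7, 3/7).
On side VW the U-coordinate is zero; dropping P's U-weight 2/7 and renormalizing the remaining 2/7 : 3/7 gives weights 2/5, 3/5 on V, W.
Q = (2/5)·(-5, -5) + (3/5)·(4, -3) = (2/5, -19/5).

(2/5, -19/5)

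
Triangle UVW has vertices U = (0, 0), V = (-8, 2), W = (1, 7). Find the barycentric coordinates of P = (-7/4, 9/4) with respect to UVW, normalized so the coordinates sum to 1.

Signed area of the reference triangle: [UVW] = ½·(0·(2−7) + (-8)·(7−0) + 1·(0−2)) = ½·(0 − 56 − 2) = -29.
[PVW] = ½·((-7/4)·(2−7) + (-8)·(7−(9/4)) + 1·(9/4−2)) = ½·(35/4 − 38 + 1/4) = -29/2, so the U-coordinate is (-29/2)/(-29) = 1/2.
[UPW] = ½·(0·(9/4−7) + (-7/4)·(7−0) + 1·(0−(9/4))) = ½·(0 − 49/4 − 9/4) = -29/4, so the V-coordinate is 1/4.
[UVP] = ½·(0·(2−(9/4)) + (-8)·(9/4−0) + (-7/4)·(0−2)) = ½·(0 − 18 + 7/2) = -29/4, so the W-coordinate is 1/4.

(1/2, 1/4, 1/4)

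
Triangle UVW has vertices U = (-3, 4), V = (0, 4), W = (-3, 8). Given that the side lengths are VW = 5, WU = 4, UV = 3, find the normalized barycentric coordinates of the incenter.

(5/12, 1/3, 1/4)

The incenter has barycentric coordinates proportional to the opposite side lengths: (5 : 4 : 3).
Normalizing by 5+4+3 = 12 gives (5/12, 1/3, 1/4).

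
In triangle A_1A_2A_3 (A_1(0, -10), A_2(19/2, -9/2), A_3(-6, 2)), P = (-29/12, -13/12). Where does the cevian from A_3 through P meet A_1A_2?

(19/4, -29/4)

Barycentric coordinates of P with respect to A_1A_2A_3: (1/6, 1/6, 2/3).
On side A_1A_2 the A_3-coordinate is zero; dropping P's A_3-weight 2/3 and renormalizing the remaining 1/6 : 1/6 gives weights 1/2, 1/2 on A_1, A_2.
Q = (1/2)·(0, -10) + (1/2)·(19/2, -9/2) = (19/4, -29/4).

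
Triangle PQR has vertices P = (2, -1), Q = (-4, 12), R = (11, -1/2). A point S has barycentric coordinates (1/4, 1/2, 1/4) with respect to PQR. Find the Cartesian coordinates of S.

S = (1/4)·P + (1/2)·Q + (1/4)·R.
x-coordinate: (1/4)·2 + (1/2)·(-4) + (1/4)·11 = 5/4.
y-coordinate: (1/4)·(-1) + (1/2)·12 + (1/4)·(-1/2) = 45/8.

(5/4, 45/8)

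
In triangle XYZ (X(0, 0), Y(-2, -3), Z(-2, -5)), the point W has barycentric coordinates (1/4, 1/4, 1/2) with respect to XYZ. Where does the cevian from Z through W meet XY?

(-1, -3/2)

Line ZW meets XY where the Z-coordinate vanishes; zeroing W's Z-weight and renormalizing leaves X, Y-weights 1/4 : 1/4 → (1/2, 1/2).
So V = (1/2)·X + (1/2)·Y = (-1, -3/2).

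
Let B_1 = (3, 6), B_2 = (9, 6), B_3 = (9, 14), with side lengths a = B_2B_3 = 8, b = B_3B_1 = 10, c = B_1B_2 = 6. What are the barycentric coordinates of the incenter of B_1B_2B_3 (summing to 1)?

The incenter has barycentric coordinates proportional to the opposite side lengths: (8 : 10 : 6).
Normalizing by 8+10+6 = 24 gives (1/3, 5/12, 1/4).

(1/3, 5/12, 1/4)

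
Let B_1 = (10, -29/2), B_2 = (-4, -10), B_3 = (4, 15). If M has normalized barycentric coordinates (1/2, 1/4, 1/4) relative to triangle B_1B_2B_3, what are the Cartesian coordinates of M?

M = (1/2)·B_1 + (1/4)·B_2 + (1/4)·B_3.
x-coordinate: (1/2)·10 + (1/4)·(-4) + (1/4)·4 = 5.
y-coordinate: (1/2)·(-29/2) + (1/4)·(-10) + (1/4)·15 = -6.

(5, -6)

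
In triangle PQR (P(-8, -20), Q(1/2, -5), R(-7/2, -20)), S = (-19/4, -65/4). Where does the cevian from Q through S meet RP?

(-13/2, -20)

Barycentric coordinates of S with respect to PQR: (1/2, 1/4, 1/4).
On side RP the Q-coordinate is zero; dropping S's Q-weight 1/4 and renormalizing the remaining 1/4 : 1/2 gives weights 1/3, 2/3 on R, P.
T = (1/3)·(-7/2, -20) + (2/3)·(-8, -20) = (-13/2, -20).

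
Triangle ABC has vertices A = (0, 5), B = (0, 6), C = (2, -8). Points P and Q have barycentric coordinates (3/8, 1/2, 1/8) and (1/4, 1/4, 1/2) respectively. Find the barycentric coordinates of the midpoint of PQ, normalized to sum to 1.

Since both coordinate triples sum to 1, the midpoint's barycentrics are the componentwise average.
(3/8+1/4)/2 = 5/16; similarly 3/8 and 5/16.

(5/16, 3/8, 5/16)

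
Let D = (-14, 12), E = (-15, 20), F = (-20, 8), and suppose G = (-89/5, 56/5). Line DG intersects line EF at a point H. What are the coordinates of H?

(-75/4, 11)

Barycentric coordinates of G with respect to DEF: (1/5, 1/5, 3/5).
On side EF the D-coordinate is zero; dropping G's D-weight 1/5 and renormalizing the remaining 1/5 : 3/5 gives weights 1/4, 3/4 on E, F.
H = (1/4)·(-15, 20) + (3/4)·(-20, 8) = (-75/4, 11).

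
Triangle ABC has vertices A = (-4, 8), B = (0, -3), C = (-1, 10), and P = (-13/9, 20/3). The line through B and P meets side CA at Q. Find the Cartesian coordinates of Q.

Barycentric coordinates of P with respect to ABC: (2/9, 2/9, 5/9).
On side CA the B-coordinate is zero; dropping P's B-weight 2/9 and renormalizing the remaining 5/9 : 2/9 gives weights 5/7, 2/7 on C, A.
Q = (5/7)·(-1, 10) + (2/7)·(-4, 8) = (-13/7, 66/7).

(-13/7, 66/7)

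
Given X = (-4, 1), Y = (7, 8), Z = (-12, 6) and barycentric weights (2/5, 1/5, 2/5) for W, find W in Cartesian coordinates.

W = (2/5)·X + (1/5)·Y + (2/5)·Z.
x-coordinate: (2/5)·(-4) + (1/5)·7 + (2/5)·(-12) = -5.
y-coordinate: (2/5)·1 + (1/5)·8 + (2/5)·6 = 22/5.

(-5, 22/5)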